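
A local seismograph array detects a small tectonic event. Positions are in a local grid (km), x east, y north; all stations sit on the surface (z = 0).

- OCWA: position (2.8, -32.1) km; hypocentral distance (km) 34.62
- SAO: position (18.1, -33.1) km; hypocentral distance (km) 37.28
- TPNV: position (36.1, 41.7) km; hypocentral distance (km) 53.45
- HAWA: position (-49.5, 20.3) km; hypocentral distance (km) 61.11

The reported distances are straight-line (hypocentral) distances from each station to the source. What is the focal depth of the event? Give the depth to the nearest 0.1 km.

13.7 km

Each station gives a sphere (x−x_i)² + (y−y_i)² + z² = d_i² (stations at z=0).
Subtracting the OCWA sphere from SAO and TPNV: z² cancels, leaving linear equations in x and y:
30.6 x − 2.0 y = 193.72
66.6 x + 147.6 y = 345.49
Solving: x ≈ 6.298, y ≈ -0.501 km (keep extra digits for the depth step; rounded: 6.3, -0.5).
Then from the OCWA sphere: z² = 34.62² − (x − 2.8)² − (y + 32.1)² with x = 6.298, y = -0.501, so z ≈ 13.704 ≈ 13.7 km.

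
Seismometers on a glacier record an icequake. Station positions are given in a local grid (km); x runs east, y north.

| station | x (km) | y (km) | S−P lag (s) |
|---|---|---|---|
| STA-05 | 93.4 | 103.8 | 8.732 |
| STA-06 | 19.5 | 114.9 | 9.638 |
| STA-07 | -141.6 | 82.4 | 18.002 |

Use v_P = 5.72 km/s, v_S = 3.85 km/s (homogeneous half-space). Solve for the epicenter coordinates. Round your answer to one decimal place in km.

Distance from S−P lag: d = Δt · v_P v_S / (v_P − v_S) = Δt · (5.72·3.85)/(5.72−3.85) ≈ 11.7765·Δt.
So d_STA-05 = 102.83, d_STA-06 = 113.50, d_STA-07 = 212.00 km.
Circle about each station: (x − 93.4)² + (y − 103.8)² = 102.83²; (x − 19.5)² + (y − 114.9)² = 113.50²; (x + 141.6)² + (y − 82.4)² = 212.00².
Subtracting pairs of circle equations eliminates x²+y² and gives linear equations (the radical axes):
-147.8 x + 22.2 y = -8223.98
-470.0 x − 42.8 y = -27027.67
Solving the 2×2 system: x ≈ 56.8, y ≈ 7.7 km.

x ≈ 56.8 km, y ≈ 7.7 km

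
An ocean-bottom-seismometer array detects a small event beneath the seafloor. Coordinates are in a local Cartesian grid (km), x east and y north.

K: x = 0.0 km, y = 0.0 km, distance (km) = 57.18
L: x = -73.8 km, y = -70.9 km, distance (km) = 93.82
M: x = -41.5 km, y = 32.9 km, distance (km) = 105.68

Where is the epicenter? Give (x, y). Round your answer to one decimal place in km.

Circle about each station: x² + y² = 57.18²; (x + 73.8)² + (y + 70.9)² = 93.82²; (x + 41.5)² + (y − 32.9)² = 105.68².
Subtracting the K equation from the L and M equations removes the quadratic terms:
-147.6 x − 141.8 y = 4940.61
-83.0 x + 65.8 y = -5094.05
Solving the 2×2 system: x ≈ 18.5, y ≈ -54.1 km.

x ≈ 18.5 km, y ≈ -54.1 km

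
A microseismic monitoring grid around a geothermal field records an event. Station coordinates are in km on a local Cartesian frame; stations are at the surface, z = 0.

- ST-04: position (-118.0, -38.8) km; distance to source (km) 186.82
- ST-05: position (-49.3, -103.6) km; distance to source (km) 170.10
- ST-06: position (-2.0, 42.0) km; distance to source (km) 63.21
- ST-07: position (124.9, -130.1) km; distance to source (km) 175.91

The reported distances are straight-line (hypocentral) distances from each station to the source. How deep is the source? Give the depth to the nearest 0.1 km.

Each station gives a sphere (x−x_i)² + (y−y_i)² + z² = d_i² (stations at z=0).
Subtracting the ST-04 sphere from ST-05 and ST-06: z² cancels, leaving linear equations in x and y:
137.4 x − 129.6 y = 3701.71
232.0 x + 161.6 y = 17244.77
Solving: x ≈ 54.201, y ≈ 28.900 km (keep extra digits for the depth step; rounded: 54.2, 28.9).
Then from the ST-04 sphere: z² = 186.82² − (x + 118.0)² − (y + 38.8)² with x = 54.201, y = 28.900, so z ≈ 25.792 ≈ 25.8 km.

25.8 km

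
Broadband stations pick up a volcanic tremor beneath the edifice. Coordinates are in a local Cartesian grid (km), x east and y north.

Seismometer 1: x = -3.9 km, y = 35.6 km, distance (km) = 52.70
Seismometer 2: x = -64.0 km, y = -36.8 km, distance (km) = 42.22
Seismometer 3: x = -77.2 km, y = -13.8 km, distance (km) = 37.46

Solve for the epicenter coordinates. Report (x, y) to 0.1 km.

x ≈ -42.1 km, y ≈ -0.7 km

Circle about each station: (x + 3.9)² + (y − 35.6)² = 52.70²; (x + 64.0)² + (y + 36.8)² = 42.22²; (x + 77.2)² + (y + 13.8)² = 37.46².
Subtracting pairs of circle equations eliminates x²+y² and gives linear equations (the radical axes):
-120.2 x − 144.8 y = 5162.43
-146.6 x − 98.8 y = 6241.75
Solving the 2×2 system: x ≈ -42.1, y ≈ -0.7 km.
Check against Seismometer 1 (with the unrounded x, y): √((x + 3.9)²+(y − 35.6)²) = 52.70 ≈ 52.70 km. ✓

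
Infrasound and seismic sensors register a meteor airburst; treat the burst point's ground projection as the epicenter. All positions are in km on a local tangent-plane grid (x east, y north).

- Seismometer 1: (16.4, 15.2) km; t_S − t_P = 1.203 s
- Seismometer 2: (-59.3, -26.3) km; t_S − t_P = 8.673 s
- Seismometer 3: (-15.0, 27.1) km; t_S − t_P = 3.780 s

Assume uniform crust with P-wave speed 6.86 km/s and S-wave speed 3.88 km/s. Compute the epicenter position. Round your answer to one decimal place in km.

(11.2, 5.8)

Distance from S−P lag: d = Δt · v_P v_S / (v_P − v_S) = Δt · (6.86·3.88)/(6.86−3.88) ≈ 8.9318·Δt.
So d_Seismometer 1 = 10.74, d_Seismometer 2 = 77.47, d_Seismometer 3 = 33.76 km.
Circle about each station: (x − 16.4)² + (y − 15.2)² = 10.74²; (x + 59.3)² + (y + 26.3)² = 77.47²; (x + 15.0)² + (y − 27.1)² = 33.76².
Subtracting pairs of circle equations eliminates x²+y² and gives linear equations (the radical axes):
-151.4 x − 83.0 y = -2178.07
-62.8 x + 23.8 y = -564.98
Solving the 2×2 system: x ≈ 11.2, y ≈ 5.8 km.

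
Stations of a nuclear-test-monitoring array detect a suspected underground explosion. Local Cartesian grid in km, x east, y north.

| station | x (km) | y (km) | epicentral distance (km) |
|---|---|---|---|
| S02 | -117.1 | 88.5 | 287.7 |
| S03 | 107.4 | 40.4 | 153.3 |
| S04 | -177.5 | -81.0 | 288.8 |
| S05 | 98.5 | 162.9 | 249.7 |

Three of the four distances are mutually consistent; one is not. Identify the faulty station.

Solve using three stations at a time. Using S02, S04, S05 (subtract circle equations pairwise → linear system) gives (x, y) ≈ (111.3, -86.5).
Distances from that point to each station vs reported:
  S02: calculated 287.7 vs reported 287.7 → residual 0.0 km
  S03: calculated 127.0 vs reported 153.3 → residual 26.3 km
  S04: calculated 288.8 vs reported 288.8 → residual 0.0 km
  S05: calculated 249.8 vs reported 249.7 → residual 0.1 km
S02, S04, S05 are mutually consistent (residuals ≈ 0); S03 is off by 26.3 km.

S03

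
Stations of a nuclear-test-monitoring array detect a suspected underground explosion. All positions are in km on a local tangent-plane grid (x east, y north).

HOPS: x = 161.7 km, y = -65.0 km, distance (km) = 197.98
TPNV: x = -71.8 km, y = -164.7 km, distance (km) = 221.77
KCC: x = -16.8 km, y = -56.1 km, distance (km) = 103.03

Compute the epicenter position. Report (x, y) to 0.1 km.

Circle about each station: (x − 161.7)² + (y + 65.0)² = 197.98²; (x + 71.8)² + (y + 164.7)² = 221.77²; (x + 16.8)² + (y + 56.1)² = 103.03².
Subtracting pairs of circle equations eliminates x²+y² and gives linear equations (the radical axes):
-467.0 x − 199.4 y = -8076.41
-357.0 x + 17.8 y = 1638.46
Solving the 2×2 system: x ≈ -2.3, y ≈ 45.9 km.

x ≈ -2.3 km, y ≈ 45.9 km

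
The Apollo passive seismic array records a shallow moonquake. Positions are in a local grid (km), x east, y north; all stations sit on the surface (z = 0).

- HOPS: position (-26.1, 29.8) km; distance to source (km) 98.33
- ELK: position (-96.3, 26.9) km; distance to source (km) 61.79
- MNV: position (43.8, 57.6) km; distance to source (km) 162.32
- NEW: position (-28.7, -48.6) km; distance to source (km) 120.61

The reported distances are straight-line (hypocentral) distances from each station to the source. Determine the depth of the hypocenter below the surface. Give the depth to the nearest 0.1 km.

Each station gives a sphere (x−x_i)² + (y−y_i)² + z² = d_i² (stations at z=0).
Subtracting the HOPS sphere from ELK and MNV: z² cancels, leaving linear equations in x and y:
-140.4 x − 5.8 y = 14278.83
139.8 x + 55.6 y = -13012.04
Solving: x ≈ -102.701, y ≈ 24.200 km (keep extra digits for the depth step; rounded: -102.7, 24.2).
Then from the HOPS sphere: z² = 98.33² − (x + 26.1)² − (y − 29.8)² with x = -102.701, y = 24.200, so z ≈ 61.398 ≈ 61.4 km.

z ≈ 61.4 km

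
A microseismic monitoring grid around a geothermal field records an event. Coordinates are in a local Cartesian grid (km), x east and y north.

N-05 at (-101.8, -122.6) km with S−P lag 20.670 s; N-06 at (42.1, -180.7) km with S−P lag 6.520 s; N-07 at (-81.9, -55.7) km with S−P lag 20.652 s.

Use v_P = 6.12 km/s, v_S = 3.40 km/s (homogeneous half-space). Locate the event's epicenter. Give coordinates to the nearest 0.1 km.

x ≈ 56.0 km, y ≈ -132.8 km

Distance from S−P lag: d = Δt · v_P v_S / (v_P − v_S) = Δt · (6.12·3.40)/(6.12−3.40) ≈ 7.6500·Δt.
So d_N-05 = 158.13, d_N-06 = 49.88, d_N-07 = 157.99 km.
Circle about each station: (x + 101.8)² + (y + 122.6)² = 158.13²; (x − 42.1)² + (y + 180.7)² = 49.88²; (x + 81.9)² + (y + 55.7)² = 157.99².
Subtracting the N-05 equation from the N-06 and N-07 equations removes the quadratic terms:
287.8 x − 116.2 y = 31547.98
39.8 x + 133.8 y = -15539.64
Solving the 2×2 system: x ≈ 56.0, y ≈ -132.8 km.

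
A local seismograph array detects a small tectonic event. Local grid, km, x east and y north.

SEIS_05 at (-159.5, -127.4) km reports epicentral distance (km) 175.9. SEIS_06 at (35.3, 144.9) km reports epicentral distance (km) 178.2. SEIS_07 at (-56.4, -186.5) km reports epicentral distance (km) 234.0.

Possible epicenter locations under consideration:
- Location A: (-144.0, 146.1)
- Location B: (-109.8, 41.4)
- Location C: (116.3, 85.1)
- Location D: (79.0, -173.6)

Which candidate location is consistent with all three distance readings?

Location B

For each candidate, compare |candidate − station| to the reported distance:
Location A: residuals SEIS_05 98.0, SEIS_06 1.1, SEIS_07 109.9 → max 109.9 km
Location B: residuals SEIS_05 0.1, SEIS_06 0.0, SEIS_07 0.1 → max 0.1 km
Location C: residuals SEIS_05 172.3, SEIS_06 77.5, SEIS_07 87.9 → max 172.3 km
Location D: residuals SEIS_05 67.0, SEIS_06 143.3, SEIS_07 98.0 → max 143.3 km
Only Location B has all residuals ≈ 0.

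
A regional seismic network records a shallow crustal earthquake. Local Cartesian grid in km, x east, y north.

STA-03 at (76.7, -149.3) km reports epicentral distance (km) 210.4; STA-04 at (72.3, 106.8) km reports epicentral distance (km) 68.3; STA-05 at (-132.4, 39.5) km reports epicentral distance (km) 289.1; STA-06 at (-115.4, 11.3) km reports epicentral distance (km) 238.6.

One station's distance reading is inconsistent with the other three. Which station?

Solve using three stations at a time. Using STA-03, STA-04, STA-06 (subtract circle equations pairwise → linear system) gives (x, y) ≈ (118.8, 56.8).
Distances from that point to each station vs reported:
  STA-03: calculated 210.4 vs reported 210.4 → residual 0.0 km
  STA-04: calculated 68.3 vs reported 68.3 → residual 0.0 km
  STA-05: calculated 251.8 vs reported 289.1 → residual 37.3 km
  STA-06: calculated 238.6 vs reported 238.6 → residual 0.0 km
STA-03, STA-04, STA-06 are mutually consistent (residuals ≈ 0); STA-05 is off by 37.3 km.

STA-05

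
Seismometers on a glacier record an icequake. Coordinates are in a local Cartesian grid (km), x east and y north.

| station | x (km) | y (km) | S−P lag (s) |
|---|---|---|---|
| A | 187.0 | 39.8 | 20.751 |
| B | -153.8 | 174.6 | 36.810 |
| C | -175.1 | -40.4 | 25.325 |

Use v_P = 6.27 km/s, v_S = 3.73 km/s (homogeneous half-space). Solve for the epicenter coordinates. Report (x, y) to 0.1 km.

(51.6, -95.0)

Distance from S−P lag: d = Δt · v_P v_S / (v_P − v_S) = Δt · (6.27·3.73)/(6.27−3.73) ≈ 9.2075·Δt.
So d_A = 191.07, d_B = 338.93, d_C = 233.18 km.
Circle about each station: (x − 187.0)² + (y − 39.8)² = 191.07²; (x + 153.8)² + (y − 174.6)² = 338.93²; (x + 175.1)² + (y + 40.4)² = 233.18².
Subtracting pairs of circle equations eliminates x²+y² and gives linear equations (the radical axes):
-681.6 x + 269.6 y = -60779.24
-724.2 x − 160.4 y = -22126.04
Solving the 2×2 system: x ≈ 51.6, y ≈ -95.0 km.
Check against A (with the unrounded x, y): √((x − 187.0)²+(y − 39.8)²) = 191.07 ≈ 191.07 km. ✓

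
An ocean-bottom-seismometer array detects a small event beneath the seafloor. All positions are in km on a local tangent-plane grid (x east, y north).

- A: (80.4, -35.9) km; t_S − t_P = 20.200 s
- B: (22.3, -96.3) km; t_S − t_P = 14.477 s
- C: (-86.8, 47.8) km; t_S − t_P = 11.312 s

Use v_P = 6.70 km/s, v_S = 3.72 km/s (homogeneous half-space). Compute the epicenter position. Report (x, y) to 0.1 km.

-88.2 km east, -46.8 km north

Distance from S−P lag: d = Δt · v_P v_S / (v_P − v_S) = Δt · (6.70·3.72)/(6.70−3.72) ≈ 8.3638·Δt.
So d_A = 168.95, d_B = 121.08, d_C = 94.61 km.
Circle about each station: (x − 80.4)² + (y + 35.9)² = 168.95²; (x − 22.3)² + (y + 96.3)² = 121.08²; (x + 86.8)² + (y − 47.8)² = 94.61².
Subtracting pairs of circle equations eliminates x²+y² and gives linear equations (the radical axes):
-116.2 x − 120.8 y = 15901.75
-334.4 x + 167.4 y = 21659.16
Solving the 2×2 system: x ≈ -88.2, y ≈ -46.8 km.
Check against A (with the unrounded x, y): √((x − 80.4)²+(y + 35.9)²) = 168.95 ≈ 168.95 km. ✓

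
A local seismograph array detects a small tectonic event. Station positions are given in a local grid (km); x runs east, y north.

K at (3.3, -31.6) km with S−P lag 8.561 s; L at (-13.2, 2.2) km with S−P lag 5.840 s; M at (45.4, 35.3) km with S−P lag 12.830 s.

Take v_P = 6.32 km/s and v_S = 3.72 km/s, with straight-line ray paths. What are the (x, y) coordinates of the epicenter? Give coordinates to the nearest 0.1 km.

Distance from S−P lag: d = Δt · v_P v_S / (v_P − v_S) = Δt · (6.32·3.72)/(6.32−3.72) ≈ 9.0425·Δt.
So d_K = 77.41, d_L = 52.81, d_M = 116.01 km.
Circle about each station: (x − 3.3)² + (y + 31.6)² = 77.41²; (x + 13.2)² + (y − 2.2)² = 52.81²; (x − 45.4)² + (y − 35.3)² = 116.01².
Subtracting pairs of circle equations eliminates x²+y² and gives linear equations (the radical axes):
-33.0 x + 67.6 y = 2373.04
84.2 x + 133.8 y = -5168.21
Solving the 2×2 system: x ≈ -66.0, y ≈ 2.9 km.
Check against K (with the unrounded x, y): √((x − 3.3)²+(y + 31.6)²) = 77.39 ≈ 77.41 km. ✓

(-66.0, 2.9)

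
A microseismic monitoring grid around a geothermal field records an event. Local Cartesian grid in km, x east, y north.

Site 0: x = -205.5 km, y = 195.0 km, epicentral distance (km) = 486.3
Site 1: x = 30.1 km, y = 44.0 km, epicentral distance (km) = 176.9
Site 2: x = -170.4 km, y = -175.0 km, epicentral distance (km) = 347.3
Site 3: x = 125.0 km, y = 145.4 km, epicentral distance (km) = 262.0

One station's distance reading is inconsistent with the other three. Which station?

Site 1

Solve using three stations at a time. Using Site 0, Site 2, Site 3 (subtract circle equations pairwise → linear system) gives (x, y) ≈ (171.2, -112.5).
Distances from that point to each station vs reported:
  Site 0: calculated 486.3 vs reported 486.3 → residual 0.0 km
  Site 1: calculated 210.8 vs reported 176.9 → residual 33.9 km
  Site 2: calculated 347.3 vs reported 347.3 → residual 0.0 km
  Site 3: calculated 262.0 vs reported 262.0 → residual 0.0 km
Site 0, Site 2, Site 3 are mutually consistent (residuals ≈ 0); Site 1 is off by 33.9 km.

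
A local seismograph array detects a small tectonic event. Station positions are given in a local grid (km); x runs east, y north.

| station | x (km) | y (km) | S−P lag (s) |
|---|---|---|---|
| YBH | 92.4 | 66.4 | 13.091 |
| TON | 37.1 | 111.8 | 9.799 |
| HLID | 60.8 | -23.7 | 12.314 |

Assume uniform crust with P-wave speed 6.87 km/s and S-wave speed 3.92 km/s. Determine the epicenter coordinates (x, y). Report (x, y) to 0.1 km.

-25.7 km east, 48.1 km north

Distance from S−P lag: d = Δt · v_P v_S / (v_P − v_S) = Δt · (6.87·3.92)/(6.87−3.92) ≈ 9.1289·Δt.
So d_YBH = 119.51, d_TON = 89.45, d_HLID = 112.41 km.
Circle about each station: (x − 92.4)² + (y − 66.4)² = 119.51²; (x − 37.1)² + (y − 111.8)² = 89.45²; (x − 60.8)² + (y + 23.7)² = 112.41².
Subtracting pairs of circle equations eliminates x²+y² and gives linear equations (the radical axes):
-110.6 x + 90.8 y = 7210.27
-63.2 x − 180.2 y = -7041.76
Solving the 2×2 system: x ≈ -25.7, y ≈ 48.1 km.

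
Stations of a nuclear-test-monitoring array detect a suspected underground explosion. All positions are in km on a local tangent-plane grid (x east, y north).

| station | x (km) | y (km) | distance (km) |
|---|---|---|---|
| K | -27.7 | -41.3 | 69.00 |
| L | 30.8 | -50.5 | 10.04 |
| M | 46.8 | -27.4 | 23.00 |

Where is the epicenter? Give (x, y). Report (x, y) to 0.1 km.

Circle about each station: (x + 27.7)² + (y + 41.3)² = 69.00²; (x − 30.8)² + (y + 50.5)² = 10.04²; (x − 46.8)² + (y + 27.4)² = 23.00².
Subtracting pairs of circle equations eliminates x²+y² and gives linear equations (the radical axes):
117.0 x − 18.4 y = 5686.11
149.0 x + 27.8 y = 4700.02
Solving the 2×2 system: x ≈ 40.8, y ≈ -49.6 km.

40.8 km east, -49.6 km north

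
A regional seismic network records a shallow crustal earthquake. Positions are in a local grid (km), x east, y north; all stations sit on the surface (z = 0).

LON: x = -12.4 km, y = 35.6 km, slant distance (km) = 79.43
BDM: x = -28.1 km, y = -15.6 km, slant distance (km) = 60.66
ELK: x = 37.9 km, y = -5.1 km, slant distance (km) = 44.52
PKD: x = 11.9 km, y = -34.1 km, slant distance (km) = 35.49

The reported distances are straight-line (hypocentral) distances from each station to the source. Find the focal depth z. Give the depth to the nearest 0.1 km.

Each station gives a sphere (x−x_i)² + (y−y_i)² + z² = d_i² (stations at z=0).
Subtracting the LON sphere from BDM and ELK: z² cancels, leaving linear equations in x and y:
-31.4 x − 102.4 y = 2241.34
100.6 x − 81.4 y = 4368.39
Solving: x ≈ 20.601, y ≈ -28.205 km (keep extra digits for the depth step; rounded: 20.6, -28.2).
Then from the LON sphere: z² = 79.43² − (x + 12.4)² − (y − 35.6)² with x = 20.601, y = -28.205, so z ≈ 33.897 ≈ 33.9 km.
Check against PKD (with the unrounded solution): distance 35.49 ≈ 35.49 km. ✓

33.9 km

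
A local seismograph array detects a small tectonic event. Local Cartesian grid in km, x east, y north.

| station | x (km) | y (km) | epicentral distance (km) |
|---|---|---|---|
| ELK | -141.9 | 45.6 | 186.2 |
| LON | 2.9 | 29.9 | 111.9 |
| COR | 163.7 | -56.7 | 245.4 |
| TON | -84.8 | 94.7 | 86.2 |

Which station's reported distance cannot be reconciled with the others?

Solve using three stations at a time. Using ELK, LON, COR (subtract circle equations pairwise → linear system) gives (x, y) ≈ (18.2, 141.1).
Distances from that point to each station vs reported:
  ELK: calculated 186.4 vs reported 186.2 → residual 0.2 km
  LON: calculated 112.2 vs reported 111.9 → residual 0.3 km
  COR: calculated 245.6 vs reported 245.4 → residual 0.2 km
  TON: calculated 113.0 vs reported 86.2 → residual 26.8 km
ELK, LON, COR are mutually consistent (residuals ≈ 0); TON is off by 26.8 km.

TON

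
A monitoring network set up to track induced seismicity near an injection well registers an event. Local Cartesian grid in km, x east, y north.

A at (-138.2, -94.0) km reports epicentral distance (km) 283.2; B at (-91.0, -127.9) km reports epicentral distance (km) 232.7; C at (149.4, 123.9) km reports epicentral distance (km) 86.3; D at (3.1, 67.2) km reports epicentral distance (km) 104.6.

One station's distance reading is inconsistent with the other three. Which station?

B

Solve using three stations at a time. Using A, C, D (subtract circle equations pairwise → linear system) gives (x, y) ≈ (106.2, 49.2).
Distances from that point to each station vs reported:
  A: calculated 283.2 vs reported 283.2 → residual 0.0 km
  B: calculated 265.0 vs reported 232.7 → residual 32.3 km
  C: calculated 86.3 vs reported 86.3 → residual 0.0 km
  D: calculated 104.6 vs reported 104.6 → residual 0.0 km
A, C, D are mutually consistent (residuals ≈ 0); B is off by 32.3 km.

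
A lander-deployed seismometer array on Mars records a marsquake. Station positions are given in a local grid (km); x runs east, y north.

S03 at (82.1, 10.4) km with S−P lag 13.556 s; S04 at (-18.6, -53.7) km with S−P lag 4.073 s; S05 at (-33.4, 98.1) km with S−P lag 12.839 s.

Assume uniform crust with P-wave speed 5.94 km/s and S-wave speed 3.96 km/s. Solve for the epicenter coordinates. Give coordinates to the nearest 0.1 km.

x ≈ -66.9 km, y ≈ -50.7 km

Distance from S−P lag: d = Δt · v_P v_S / (v_P − v_S) = Δt · (5.94·3.96)/(5.94−3.96) ≈ 11.8800·Δt.
So d_S03 = 161.05, d_S04 = 48.39, d_S05 = 152.53 km.
Circle about each station: (x − 82.1)² + (y − 10.4)² = 161.05²; (x + 18.6)² + (y + 53.7)² = 48.39²; (x + 33.4)² + (y − 98.1)² = 152.53².
Subtracting the S03 equation from the S04 and S05 equations removes the quadratic terms:
-201.4 x − 128.2 y = 19976.59
-231.0 x + 175.4 y = 6562.30
Solving the 2×2 system: x ≈ -66.9, y ≈ -50.7 km.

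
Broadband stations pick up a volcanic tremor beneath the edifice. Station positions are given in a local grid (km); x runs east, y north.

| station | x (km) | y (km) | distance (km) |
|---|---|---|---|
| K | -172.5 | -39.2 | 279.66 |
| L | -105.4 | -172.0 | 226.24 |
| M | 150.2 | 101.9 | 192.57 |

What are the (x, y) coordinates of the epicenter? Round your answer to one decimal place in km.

x ≈ 103.4 km, y ≈ -84.9 km

Circle about each station: (x + 172.5)² + (y + 39.2)² = 279.66²; (x + 105.4)² + (y + 172.0)² = 226.24²; (x − 150.2)² + (y − 101.9)² = 192.57².
Subtracting pairs of circle equations eliminates x²+y² and gives linear equations (the radical axes):
134.2 x − 265.6 y = 36425.45
645.4 x + 282.2 y = 42777.27
Solving the 2×2 system: x ≈ 103.4, y ≈ -84.9 km.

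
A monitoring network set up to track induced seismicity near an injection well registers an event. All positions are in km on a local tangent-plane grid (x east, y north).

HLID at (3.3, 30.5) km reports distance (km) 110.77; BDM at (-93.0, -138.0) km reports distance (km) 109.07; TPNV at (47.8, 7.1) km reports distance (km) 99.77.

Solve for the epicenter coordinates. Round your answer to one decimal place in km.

Circle about each station: (x − 3.3)² + (y − 30.5)² = 110.77²; (x + 93.0)² + (y + 138.0)² = 109.07²; (x − 47.8)² + (y − 7.1)² = 99.77².
Subtracting the HLID equation from the BDM and TPNV equations removes the quadratic terms:
-192.6 x − 337.0 y = 27125.59
89.0 x − 46.8 y = 3710.05
Solving the 2×2 system: x ≈ -0.5, y ≈ -80.2 km.
Check against HLID (with the unrounded x, y): √((x − 3.3)²+(y − 30.5)²) = 110.78 ≈ 110.77 km. ✓

(-0.5, -80.2)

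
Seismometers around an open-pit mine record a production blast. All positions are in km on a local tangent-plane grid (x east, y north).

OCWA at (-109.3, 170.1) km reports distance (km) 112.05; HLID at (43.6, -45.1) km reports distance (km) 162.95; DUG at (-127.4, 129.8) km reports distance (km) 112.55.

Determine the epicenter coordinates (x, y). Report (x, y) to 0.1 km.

(-17.4, 106.0)

Circle about each station: (x + 109.3)² + (y − 170.1)² = 112.05²; (x − 43.6)² + (y + 45.1)² = 162.95²; (x + 127.4)² + (y − 129.8)² = 112.55².
Subtracting pairs of circle equations eliminates x²+y² and gives linear equations (the radical axes):
305.8 x − 430.4 y = -50943.03
-36.2 x − 80.6 y = -7914.00
Solving the 2×2 system: x ≈ -17.4, y ≈ 106.0 km.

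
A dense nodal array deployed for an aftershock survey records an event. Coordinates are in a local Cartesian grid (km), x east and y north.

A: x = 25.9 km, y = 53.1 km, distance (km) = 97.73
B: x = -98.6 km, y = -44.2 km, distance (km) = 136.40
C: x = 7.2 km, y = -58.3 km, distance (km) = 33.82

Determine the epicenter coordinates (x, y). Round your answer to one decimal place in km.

Circle about each station: (x − 25.9)² + (y − 53.1)² = 97.73²; (x + 98.6)² + (y + 44.2)² = 136.40²; (x − 7.2)² + (y + 58.3)² = 33.82².
Subtracting the A equation from the B and C equations removes the quadratic terms:
-249.0 x − 194.6 y = -868.63
-37.4 x − 222.8 y = 8367.67
Solving the 2×2 system: x ≈ 37.8, y ≈ -43.9 km.

x ≈ 37.8 km, y ≈ -43.9 km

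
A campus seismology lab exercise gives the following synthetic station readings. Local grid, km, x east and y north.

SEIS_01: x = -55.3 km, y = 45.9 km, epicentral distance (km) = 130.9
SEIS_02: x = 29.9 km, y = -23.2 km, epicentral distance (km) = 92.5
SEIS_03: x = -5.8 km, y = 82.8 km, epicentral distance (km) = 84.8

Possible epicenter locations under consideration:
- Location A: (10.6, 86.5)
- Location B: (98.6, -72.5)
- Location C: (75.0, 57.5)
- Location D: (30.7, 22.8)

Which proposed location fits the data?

Location C

For each candidate, compare |candidate − station| to the reported distance:
Location A: residuals SEIS_01 53.5, SEIS_02 18.9, SEIS_03 68.0 → max 68.0 km
Location B: residuals SEIS_01 63.3, SEIS_02 7.9, SEIS_03 102.3 → max 102.3 km
Location C: residuals SEIS_01 0.1, SEIS_02 0.1, SEIS_03 0.1 → max 0.1 km
Location D: residuals SEIS_01 41.9, SEIS_02 46.5, SEIS_03 14.6 → max 46.5 km
Only Location C has all residuals ≈ 0.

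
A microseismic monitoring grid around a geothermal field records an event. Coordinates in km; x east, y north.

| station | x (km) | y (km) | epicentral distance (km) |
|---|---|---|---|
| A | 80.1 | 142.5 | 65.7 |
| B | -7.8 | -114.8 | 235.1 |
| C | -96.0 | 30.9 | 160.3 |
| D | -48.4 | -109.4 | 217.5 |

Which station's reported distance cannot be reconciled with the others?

Solve using three stations at a time. Using A, C, D (subtract circle equations pairwise → linear system) gives (x, y) ≈ (56.2, 81.3).
Distances from that point to each station vs reported:
  A: calculated 65.7 vs reported 65.7 → residual 0.0 km
  B: calculated 206.3 vs reported 235.1 → residual 28.8 km
  C: calculated 160.3 vs reported 160.3 → residual 0.0 km
  D: calculated 217.5 vs reported 217.5 → residual 0.0 km
A, C, D are mutually consistent (residuals ≈ 0); B is off by 28.8 km.

B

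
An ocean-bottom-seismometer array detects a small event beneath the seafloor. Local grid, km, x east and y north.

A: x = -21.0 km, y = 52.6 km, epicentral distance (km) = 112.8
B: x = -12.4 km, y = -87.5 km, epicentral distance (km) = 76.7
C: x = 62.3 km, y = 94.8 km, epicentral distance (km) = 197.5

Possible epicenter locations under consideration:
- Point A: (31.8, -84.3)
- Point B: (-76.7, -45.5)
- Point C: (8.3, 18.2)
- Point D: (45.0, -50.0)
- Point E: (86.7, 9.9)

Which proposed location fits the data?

Point B

For each candidate, compare |candidate − station| to the reported distance:
Point A: residuals A 33.9, B 32.4, C 15.8 → max 33.9 km
Point B: residuals A 0.0, B 0.1, C 0.0 → max 0.1 km
Point C: residuals A 67.6, B 31.0, C 103.8 → max 103.8 km
Point D: residuals A 9.2, B 8.1, C 51.7 → max 51.7 km
Point E: residuals A 3.1, B 62.3, C 109.2 → max 109.2 km
Only Point B has all residuals ≈ 0.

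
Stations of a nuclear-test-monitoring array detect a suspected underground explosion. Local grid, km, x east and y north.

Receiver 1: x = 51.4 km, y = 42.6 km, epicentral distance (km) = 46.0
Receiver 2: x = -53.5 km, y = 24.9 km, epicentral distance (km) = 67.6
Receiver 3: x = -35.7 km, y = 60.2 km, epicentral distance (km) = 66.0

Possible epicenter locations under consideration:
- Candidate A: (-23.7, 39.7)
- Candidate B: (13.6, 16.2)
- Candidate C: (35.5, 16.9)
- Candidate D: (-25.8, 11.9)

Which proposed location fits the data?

Candidate B

For each candidate, compare |candidate − station| to the reported distance:
Candidate A: residuals Receiver 1 29.2, Receiver 2 34.3, Receiver 3 42.2 → max 42.2 km
Candidate B: residuals Receiver 1 0.1, Receiver 2 0.1, Receiver 3 0.1 → max 0.1 km
Candidate C: residuals Receiver 1 15.8, Receiver 2 21.8, Receiver 3 17.3 → max 21.8 km
Candidate D: residuals Receiver 1 37.1, Receiver 2 37.0, Receiver 3 16.7 → max 37.1 km
Only Candidate B has all residuals ≈ 0.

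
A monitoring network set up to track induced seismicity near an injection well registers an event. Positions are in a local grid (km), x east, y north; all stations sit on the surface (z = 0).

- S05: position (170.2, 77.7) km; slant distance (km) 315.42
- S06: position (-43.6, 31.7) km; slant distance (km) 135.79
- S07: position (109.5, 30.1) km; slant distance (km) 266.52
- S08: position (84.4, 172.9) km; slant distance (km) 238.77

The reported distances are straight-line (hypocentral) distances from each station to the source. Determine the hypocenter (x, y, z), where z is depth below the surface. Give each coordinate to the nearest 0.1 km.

(-138.0, 109.3, 59.2)

Each station gives a sphere (x−x_i)² + (y−y_i)² + z² = d_i² (stations at z=0).
Subtracting the S05 sphere from S06 and S07: z² cancels, leaving linear equations in x and y:
-427.6 x − 92.0 y = 48951.37
-121.4 x − 95.2 y = 6347.80
Solving: x ≈ -137.994, y ≈ 109.293 km (keep extra digits for the depth step; rounded: -138.0, 109.3).
Then from the S05 sphere: z² = 315.42² − (x − 170.2)² − (y − 77.7)² with x = -137.994, y = 109.293, so z ≈ 59.229 ≈ 59.2 km.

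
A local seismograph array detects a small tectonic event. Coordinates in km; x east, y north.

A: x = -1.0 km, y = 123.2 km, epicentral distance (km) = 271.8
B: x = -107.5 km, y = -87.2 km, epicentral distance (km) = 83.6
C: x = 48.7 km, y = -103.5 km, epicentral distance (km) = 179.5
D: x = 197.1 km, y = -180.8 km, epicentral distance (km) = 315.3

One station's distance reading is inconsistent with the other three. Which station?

A

Solve using three stations at a time. Using B, C, D (subtract circle equations pairwise → linear system) gives (x, y) ≈ (-117.9, -169.9).
Distances from that point to each station vs reported:
  A: calculated 315.6 vs reported 271.8 → residual 43.8 km
  B: calculated 83.3 vs reported 83.6 → residual 0.3 km
  C: calculated 179.4 vs reported 179.5 → residual 0.1 km
  D: calculated 315.2 vs reported 315.3 → residual 0.1 km
B, C, D are mutually consistent (residuals ≈ 0); A is off by 43.8 km.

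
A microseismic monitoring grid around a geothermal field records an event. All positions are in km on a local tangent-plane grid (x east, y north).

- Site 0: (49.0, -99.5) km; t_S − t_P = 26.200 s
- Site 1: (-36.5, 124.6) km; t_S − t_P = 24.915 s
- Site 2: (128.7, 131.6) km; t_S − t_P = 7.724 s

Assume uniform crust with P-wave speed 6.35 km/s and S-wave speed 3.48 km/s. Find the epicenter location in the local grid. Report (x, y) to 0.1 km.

Distance from S−P lag: d = Δt · v_P v_S / (v_P − v_S) = Δt · (6.35·3.48)/(6.35−3.48) ≈ 7.6997·Δt.
So d_Site 0 = 201.73, d_Site 1 = 191.84, d_Site 2 = 59.47 km.
Circle about each station: (x − 49.0)² + (y + 99.5)² = 201.73²; (x + 36.5)² + (y − 124.6)² = 191.84²; (x − 128.7)² + (y − 131.6)² = 59.47².
Subtracting the Site 0 equation from the Site 1 and Site 2 equations removes the quadratic terms:
-171.0 x + 448.2 y = 8448.57
159.4 x + 462.2 y = 58739.31
Solving the 2×2 system: x ≈ 149.0, y ≈ 75.7 km.

x ≈ 149.0 km, y ≈ 75.7 km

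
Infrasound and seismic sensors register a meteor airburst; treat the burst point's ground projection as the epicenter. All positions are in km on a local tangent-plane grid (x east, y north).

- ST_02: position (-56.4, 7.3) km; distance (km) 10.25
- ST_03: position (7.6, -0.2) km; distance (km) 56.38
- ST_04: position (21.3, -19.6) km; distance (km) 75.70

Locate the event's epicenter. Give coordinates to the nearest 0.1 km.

Circle about each station: (x + 56.4)² + (y − 7.3)² = 10.25²; (x − 7.6)² + (y + 0.2)² = 56.38²; (x − 21.3)² + (y + 19.6)² = 75.70².
Subtracting pairs of circle equations eliminates x²+y² and gives linear equations (the radical axes):
128.0 x − 15.0 y = -6250.09
155.4 x − 53.8 y = -8021.83
Solving the 2×2 system: x ≈ -47.4, y ≈ 12.2 km.

(-47.4, 12.2)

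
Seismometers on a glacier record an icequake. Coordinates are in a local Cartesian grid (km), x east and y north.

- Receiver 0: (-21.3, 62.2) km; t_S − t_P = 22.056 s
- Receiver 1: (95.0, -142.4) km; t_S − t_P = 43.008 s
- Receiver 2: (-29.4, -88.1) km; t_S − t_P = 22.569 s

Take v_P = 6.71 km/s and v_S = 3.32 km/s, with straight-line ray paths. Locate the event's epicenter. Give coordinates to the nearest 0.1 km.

Distance from S−P lag: d = Δt · v_P v_S / (v_P − v_S) = Δt · (6.71·3.32)/(6.71−3.32) ≈ 6.5714·Δt.
So d_Receiver 0 = 144.94, d_Receiver 1 = 282.62, d_Receiver 2 = 148.31 km.
Circle about each station: (x + 21.3)² + (y − 62.2)² = 144.94²; (x − 95.0)² + (y + 142.4)² = 282.62²; (x + 29.4)² + (y + 88.1)² = 148.31².
Subtracting pairs of circle equations eliminates x²+y² and gives linear equations (the radical axes):
232.6 x − 409.2 y = -33886.23
-16.2 x − 300.6 y = 3315.19
Solving the 2×2 system: x ≈ -150.8, y ≈ -2.9 km.

(-150.8, -2.9)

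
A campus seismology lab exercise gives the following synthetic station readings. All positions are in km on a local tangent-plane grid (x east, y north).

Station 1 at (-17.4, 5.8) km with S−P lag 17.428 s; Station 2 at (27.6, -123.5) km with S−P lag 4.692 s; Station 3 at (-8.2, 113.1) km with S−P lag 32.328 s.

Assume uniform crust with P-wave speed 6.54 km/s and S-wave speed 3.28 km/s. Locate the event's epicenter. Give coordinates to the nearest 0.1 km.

Distance from S−P lag: d = Δt · v_P v_S / (v_P − v_S) = Δt · (6.54·3.28)/(6.54−3.28) ≈ 6.5801·Δt.
So d_Station 1 = 114.68, d_Station 2 = 30.87, d_Station 3 = 212.72 km.
Circle about each station: (x + 17.4)² + (y − 5.8)² = 114.68²; (x − 27.6)² + (y + 123.5)² = 30.87²; (x + 8.2)² + (y − 113.1)² = 212.72².
Subtracting the Station 1 equation from the Station 2 and Station 3 equations removes the quadratic terms:
90.0 x − 258.6 y = 27876.16
18.4 x + 214.6 y = -19575.85
Solving the 2×2 system: x ≈ 38.2, y ≈ -94.5 km.

x ≈ 38.2 km, y ≈ -94.5 km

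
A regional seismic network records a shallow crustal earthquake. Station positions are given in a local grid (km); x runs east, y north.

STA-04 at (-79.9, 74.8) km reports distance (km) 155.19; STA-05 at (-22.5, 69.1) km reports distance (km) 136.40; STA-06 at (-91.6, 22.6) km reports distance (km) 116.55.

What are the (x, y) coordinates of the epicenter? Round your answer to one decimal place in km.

(-17.3, -67.2)

Circle about each station: (x + 79.9)² + (y − 74.8)² = 155.19²; (x + 22.5)² + (y − 69.1)² = 136.40²; (x + 91.6)² + (y − 22.6)² = 116.55².
Subtracting the STA-04 equation from the STA-05 and STA-06 equations removes the quadratic terms:
114.8 x − 11.4 y = -1219.01
-23.4 x − 104.4 y = 7422.30
Solving the 2×2 system: x ≈ -17.3, y ≈ -67.2 km.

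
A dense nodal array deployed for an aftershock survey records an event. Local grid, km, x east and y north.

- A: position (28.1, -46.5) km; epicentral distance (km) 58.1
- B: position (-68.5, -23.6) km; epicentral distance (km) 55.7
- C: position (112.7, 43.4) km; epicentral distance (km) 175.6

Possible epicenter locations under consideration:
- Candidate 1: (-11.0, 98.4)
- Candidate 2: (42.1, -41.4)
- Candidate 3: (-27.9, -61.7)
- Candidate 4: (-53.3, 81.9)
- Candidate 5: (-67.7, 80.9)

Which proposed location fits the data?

For each candidate, compare |candidate − station| to the reported distance:
Candidate 1: residuals A 92.0, B 79.2, C 40.2 → max 92.0 km
Candidate 2: residuals A 43.2, B 56.3, C 65.3 → max 65.3 km
Candidate 3: residuals A 0.1, B 0.0, C 0.1 → max 0.1 km
Candidate 4: residuals A 93.9, B 50.9, C 5.2 → max 93.9 km
Candidate 5: residuals A 101.3, B 48.8, C 8.7 → max 101.3 km
Only Candidate 3 has all residuals ≈ 0.

Candidate 3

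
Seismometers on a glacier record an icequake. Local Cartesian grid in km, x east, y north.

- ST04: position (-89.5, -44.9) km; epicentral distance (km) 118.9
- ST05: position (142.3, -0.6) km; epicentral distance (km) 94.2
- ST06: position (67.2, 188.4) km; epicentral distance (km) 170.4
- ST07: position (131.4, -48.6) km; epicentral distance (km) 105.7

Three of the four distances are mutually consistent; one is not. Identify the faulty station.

Solve using three stations at a time. Using ST05, ST06, ST07 (subtract circle equations pairwise → linear system) gives (x, y) ≈ (50.4, 19.0).
Distances from that point to each station vs reported:
  ST04: calculated 153.8 vs reported 118.9 → residual 34.9 km
  ST05: calculated 93.9 vs reported 94.2 → residual 0.3 km
  ST06: calculated 170.3 vs reported 170.4 → residual 0.1 km
  ST07: calculated 105.5 vs reported 105.7 → residual 0.2 km
ST05, ST06, ST07 are mutually consistent (residuals ≈ 0); ST04 is off by 34.9 km.

ST04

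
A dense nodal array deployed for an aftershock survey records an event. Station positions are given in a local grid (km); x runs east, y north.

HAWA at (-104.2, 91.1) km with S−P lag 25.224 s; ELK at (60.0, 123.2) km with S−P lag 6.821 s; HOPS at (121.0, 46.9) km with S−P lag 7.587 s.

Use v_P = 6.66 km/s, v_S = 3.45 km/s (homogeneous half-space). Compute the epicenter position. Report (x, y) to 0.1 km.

Distance from S−P lag: d = Δt · v_P v_S / (v_P − v_S) = Δt · (6.66·3.45)/(6.66−3.45) ≈ 7.1579·Δt.
So d_HAWA = 180.55, d_ELK = 48.82, d_HOPS = 54.31 km.
Circle about each station: (x + 104.2)² + (y − 91.1)² = 180.55²; (x − 60.0)² + (y − 123.2)² = 48.82²; (x − 121.0)² + (y − 46.9)² = 54.31².
Subtracting the HAWA equation from the ELK and HOPS equations removes the quadratic terms:
328.4 x + 64.2 y = 29836.30
450.4 x − 88.4 y = 27332.49
Solving the 2×2 system: x ≈ 75.8, y ≈ 77.0 km.

75.8 km east, 77.0 km north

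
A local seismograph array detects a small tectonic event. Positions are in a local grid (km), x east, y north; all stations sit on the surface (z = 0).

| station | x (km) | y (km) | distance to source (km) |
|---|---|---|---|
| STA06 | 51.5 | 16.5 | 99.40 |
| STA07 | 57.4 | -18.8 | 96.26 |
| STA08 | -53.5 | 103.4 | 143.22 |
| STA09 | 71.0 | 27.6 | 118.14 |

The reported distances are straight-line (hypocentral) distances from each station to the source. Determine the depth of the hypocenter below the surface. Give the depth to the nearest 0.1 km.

z ≈ 59.5 km

Each station gives a sphere (x−x_i)² + (y−y_i)² + z² = d_i² (stations at z=0).
Subtracting the STA06 sphere from STA07 and STA08: z² cancels, leaving linear equations in x and y:
11.8 x − 70.6 y = 1338.07
-210.0 x + 173.8 y = -2.30
Solving: x ≈ -18.191, y ≈ -21.993 km (keep extra digits for the depth step; rounded: -18.2, -22.0).
Then from the STA06 sphere: z² = 99.40² − (x − 51.5)² − (y − 16.5)² with x = -18.191, y = -21.993, so z ≈ 59.513 ≈ 59.5 km.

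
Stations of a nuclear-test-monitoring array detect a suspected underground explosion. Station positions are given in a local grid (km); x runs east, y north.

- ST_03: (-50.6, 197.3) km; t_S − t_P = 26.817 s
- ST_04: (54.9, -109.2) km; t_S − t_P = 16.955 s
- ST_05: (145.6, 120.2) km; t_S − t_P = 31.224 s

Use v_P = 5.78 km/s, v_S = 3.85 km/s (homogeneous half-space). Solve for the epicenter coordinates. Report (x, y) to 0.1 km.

Distance from S−P lag: d = Δt · v_P v_S / (v_P − v_S) = Δt · (5.78·3.85)/(5.78−3.85) ≈ 11.5301·Δt.
So d_ST_03 = 309.20, d_ST_04 = 195.49, d_ST_05 = 360.01 km.
Circle about each station: (x + 50.6)² + (y − 197.3)² = 309.20²; (x − 54.9)² + (y + 109.2)² = 195.49²; (x − 145.6)² + (y − 120.2)² = 360.01².
Subtracting the ST_03 equation from the ST_04 and ST_05 equations removes the quadratic terms:
211.0 x − 613.0 y = 30839.30
392.4 x − 154.2 y = -39842.81
Solving the 2×2 system: x ≈ -140.3, y ≈ -98.6 km.

x ≈ -140.3 km, y ≈ -98.6 km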